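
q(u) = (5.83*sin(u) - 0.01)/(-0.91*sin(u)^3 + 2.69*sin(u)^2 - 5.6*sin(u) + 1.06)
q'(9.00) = -5.26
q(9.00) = -2.80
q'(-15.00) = 0.07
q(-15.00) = -0.62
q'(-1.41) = -0.03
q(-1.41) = -0.57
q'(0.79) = 0.40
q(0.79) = -2.19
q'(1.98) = -0.07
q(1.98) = -2.12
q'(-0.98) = -0.09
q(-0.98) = -0.60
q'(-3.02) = -1.84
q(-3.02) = -0.40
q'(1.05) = 0.11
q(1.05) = -2.13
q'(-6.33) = 3.45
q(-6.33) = -0.21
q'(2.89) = -156.74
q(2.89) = -7.94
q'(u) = (5.83*sin(u) - 0.01)*(2.73*sin(u)^2*cos(u) - 5.38*sin(u)*cos(u) + 5.6*cos(u))/(-0.91*sin(u)^3 + 2.69*sin(u)^2 - 5.6*sin(u) + 1.06)^2 + 5.83*cos(u)/(-0.91*sin(u)^3 + 2.69*sin(u)^2 - 5.6*sin(u) + 1.06)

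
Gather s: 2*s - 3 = 2*s - 3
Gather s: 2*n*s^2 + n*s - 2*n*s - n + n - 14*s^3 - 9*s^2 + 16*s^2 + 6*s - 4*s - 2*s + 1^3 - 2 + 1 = -n*s - 14*s^3 + s^2*(2*n + 7)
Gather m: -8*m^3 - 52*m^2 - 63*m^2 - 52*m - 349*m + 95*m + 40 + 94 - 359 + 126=-8*m^3 - 115*m^2 - 306*m - 99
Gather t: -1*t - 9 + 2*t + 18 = t + 9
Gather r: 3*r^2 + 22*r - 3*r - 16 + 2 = 3*r^2 + 19*r - 14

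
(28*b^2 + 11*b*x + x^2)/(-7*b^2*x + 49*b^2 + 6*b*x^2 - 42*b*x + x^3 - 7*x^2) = (4*b + x)/(-b*x + 7*b + x^2 - 7*x)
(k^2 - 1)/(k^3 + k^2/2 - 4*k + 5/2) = 2*(k + 1)/(2*k^2 + 3*k - 5)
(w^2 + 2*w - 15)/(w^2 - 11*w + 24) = (w + 5)/(w - 8)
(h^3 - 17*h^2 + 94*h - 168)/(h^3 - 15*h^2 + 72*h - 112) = (h - 6)/(h - 4)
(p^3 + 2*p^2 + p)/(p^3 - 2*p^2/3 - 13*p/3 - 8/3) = 3*p/(3*p - 8)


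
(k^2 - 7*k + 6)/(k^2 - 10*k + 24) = (k - 1)/(k - 4)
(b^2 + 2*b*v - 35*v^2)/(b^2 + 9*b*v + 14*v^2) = (b - 5*v)/(b + 2*v)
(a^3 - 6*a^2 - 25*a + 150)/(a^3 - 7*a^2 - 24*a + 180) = (a - 5)/(a - 6)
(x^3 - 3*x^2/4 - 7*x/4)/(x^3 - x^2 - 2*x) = (x - 7/4)/(x - 2)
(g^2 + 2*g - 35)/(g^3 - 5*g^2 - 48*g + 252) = (g - 5)/(g^2 - 12*g + 36)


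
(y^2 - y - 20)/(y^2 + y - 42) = (y^2 - y - 20)/(y^2 + y - 42)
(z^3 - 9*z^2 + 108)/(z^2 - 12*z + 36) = z + 3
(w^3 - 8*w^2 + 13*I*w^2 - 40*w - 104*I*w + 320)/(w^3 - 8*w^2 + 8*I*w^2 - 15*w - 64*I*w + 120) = (w + 8*I)/(w + 3*I)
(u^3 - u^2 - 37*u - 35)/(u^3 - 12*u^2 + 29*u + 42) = (u + 5)/(u - 6)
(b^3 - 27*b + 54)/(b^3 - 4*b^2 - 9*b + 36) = (b^2 + 3*b - 18)/(b^2 - b - 12)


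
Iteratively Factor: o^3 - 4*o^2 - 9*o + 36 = (o + 3)*(o^2 - 7*o + 12) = (o - 4)*(o + 3)*(o - 3)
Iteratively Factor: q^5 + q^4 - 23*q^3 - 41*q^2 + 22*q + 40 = (q + 2)*(q^4 - q^3 - 21*q^2 + q + 20) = (q + 1)*(q + 2)*(q^3 - 2*q^2 - 19*q + 20) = (q - 5)*(q + 1)*(q + 2)*(q^2 + 3*q - 4) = (q - 5)*(q - 1)*(q + 1)*(q + 2)*(q + 4)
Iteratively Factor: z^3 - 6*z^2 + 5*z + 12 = (z - 4)*(z^2 - 2*z - 3) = (z - 4)*(z + 1)*(z - 3)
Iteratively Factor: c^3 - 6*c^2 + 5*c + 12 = (c - 4)*(c^2 - 2*c - 3) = (c - 4)*(c + 1)*(c - 3)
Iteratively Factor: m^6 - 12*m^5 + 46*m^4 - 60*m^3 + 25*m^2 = (m - 5)*(m^5 - 7*m^4 + 11*m^3 - 5*m^2) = m*(m - 5)*(m^4 - 7*m^3 + 11*m^2 - 5*m) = m*(m - 5)^2*(m^3 - 2*m^2 + m) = m*(m - 5)^2*(m - 1)*(m^2 - m) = m*(m - 5)^2*(m - 1)^2*(m)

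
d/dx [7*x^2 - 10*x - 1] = 14*x - 10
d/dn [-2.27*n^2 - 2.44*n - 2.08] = -4.54*n - 2.44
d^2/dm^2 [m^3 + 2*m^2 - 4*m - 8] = 6*m + 4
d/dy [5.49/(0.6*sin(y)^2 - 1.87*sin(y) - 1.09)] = (10.2663 - 6.588*sin(y))*cos(y)/(-0.6*sin(y)^2 + 1.87*sin(y) + 1.09)^2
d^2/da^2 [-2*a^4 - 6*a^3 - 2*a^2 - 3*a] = -24*a^2 - 36*a - 4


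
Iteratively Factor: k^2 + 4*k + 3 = (k + 1)*(k + 3)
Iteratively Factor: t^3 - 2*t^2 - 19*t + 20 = (t - 1)*(t^2 - t - 20) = (t - 1)*(t + 4)*(t - 5)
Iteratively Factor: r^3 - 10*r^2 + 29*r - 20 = (r - 4)*(r^2 - 6*r + 5) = (r - 5)*(r - 4)*(r - 1)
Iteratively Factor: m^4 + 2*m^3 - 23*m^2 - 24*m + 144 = (m - 3)*(m^3 + 5*m^2 - 8*m - 48) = (m - 3)^2*(m^2 + 8*m + 16) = (m - 3)^2*(m + 4)*(m + 4)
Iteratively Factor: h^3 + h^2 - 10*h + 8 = (h - 2)*(h^2 + 3*h - 4) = (h - 2)*(h - 1)*(h + 4)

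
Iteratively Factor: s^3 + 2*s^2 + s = (s + 1)*(s^2 + s) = (s + 1)^2*(s)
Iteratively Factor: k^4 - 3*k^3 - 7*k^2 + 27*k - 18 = (k + 3)*(k^3 - 6*k^2 + 11*k - 6) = (k - 3)*(k + 3)*(k^2 - 3*k + 2) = (k - 3)*(k - 1)*(k + 3)*(k - 2)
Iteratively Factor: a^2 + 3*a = (a)*(a + 3)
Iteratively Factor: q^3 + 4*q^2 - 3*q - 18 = (q + 3)*(q^2 + q - 6) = (q + 3)^2*(q - 2)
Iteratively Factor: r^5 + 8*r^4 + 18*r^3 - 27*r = (r + 3)*(r^4 + 5*r^3 + 3*r^2 - 9*r) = (r + 3)^2*(r^3 + 2*r^2 - 3*r) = (r + 3)^3*(r^2 - r) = r*(r + 3)^3*(r - 1)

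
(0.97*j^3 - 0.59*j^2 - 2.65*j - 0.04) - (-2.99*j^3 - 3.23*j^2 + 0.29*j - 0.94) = 3.96*j^3 + 2.64*j^2 - 2.94*j + 0.9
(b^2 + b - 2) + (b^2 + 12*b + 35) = 2*b^2 + 13*b + 33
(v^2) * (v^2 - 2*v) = v^4 - 2*v^3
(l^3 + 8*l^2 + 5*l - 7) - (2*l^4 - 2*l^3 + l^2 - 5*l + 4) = -2*l^4 + 3*l^3 + 7*l^2 + 10*l - 11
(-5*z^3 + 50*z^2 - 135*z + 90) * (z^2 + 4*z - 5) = -5*z^5 + 30*z^4 + 90*z^3 - 700*z^2 + 1035*z - 450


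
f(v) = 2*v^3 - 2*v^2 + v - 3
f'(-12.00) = 913.00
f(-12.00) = -3759.00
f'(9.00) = 451.00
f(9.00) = 1302.00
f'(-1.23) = 15.00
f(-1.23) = -10.98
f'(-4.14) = 120.40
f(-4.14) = -183.34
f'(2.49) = 28.24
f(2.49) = 17.97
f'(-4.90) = 164.66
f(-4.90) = -291.22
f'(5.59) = 166.13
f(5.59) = 289.45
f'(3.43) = 57.87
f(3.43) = 57.61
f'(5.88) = 184.93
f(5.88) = 340.33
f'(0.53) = 0.57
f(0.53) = -2.73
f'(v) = 6*v^2 - 4*v + 1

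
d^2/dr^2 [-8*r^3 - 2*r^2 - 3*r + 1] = -48*r - 4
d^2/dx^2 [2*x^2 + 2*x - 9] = 4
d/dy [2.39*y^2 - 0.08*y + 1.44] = 4.78*y - 0.08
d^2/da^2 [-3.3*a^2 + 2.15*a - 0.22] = -6.60000000000000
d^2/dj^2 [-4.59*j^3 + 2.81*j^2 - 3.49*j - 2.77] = 5.62 - 27.54*j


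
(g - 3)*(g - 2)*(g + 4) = g^3 - g^2 - 14*g + 24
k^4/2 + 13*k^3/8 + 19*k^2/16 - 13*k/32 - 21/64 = (k/2 + 1/4)*(k - 1/2)*(k + 3/2)*(k + 7/4)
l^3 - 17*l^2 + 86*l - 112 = (l - 8)*(l - 7)*(l - 2)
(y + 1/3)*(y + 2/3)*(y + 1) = y^3 + 2*y^2 + 11*y/9 + 2/9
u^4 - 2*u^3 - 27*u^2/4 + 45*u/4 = u*(u - 3)*(u - 3/2)*(u + 5/2)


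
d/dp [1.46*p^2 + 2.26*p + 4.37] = 2.92*p + 2.26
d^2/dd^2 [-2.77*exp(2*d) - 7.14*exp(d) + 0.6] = (-11.08*exp(d) - 7.14)*exp(d)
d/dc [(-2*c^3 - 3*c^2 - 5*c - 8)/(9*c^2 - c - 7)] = (-18*c^4 + 4*c^3 + 90*c^2 + 186*c + 27)/(81*c^4 - 18*c^3 - 125*c^2 + 14*c + 49)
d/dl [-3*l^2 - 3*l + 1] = -6*l - 3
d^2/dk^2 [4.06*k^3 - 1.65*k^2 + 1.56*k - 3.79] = 24.36*k - 3.3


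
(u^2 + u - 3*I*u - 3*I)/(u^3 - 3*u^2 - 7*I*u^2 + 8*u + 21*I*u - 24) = (u^2 + u*(1 - 3*I) - 3*I)/(u^3 - u^2*(3 + 7*I) + u*(8 + 21*I) - 24)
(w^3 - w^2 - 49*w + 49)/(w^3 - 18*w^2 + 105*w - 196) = (w^2 + 6*w - 7)/(w^2 - 11*w + 28)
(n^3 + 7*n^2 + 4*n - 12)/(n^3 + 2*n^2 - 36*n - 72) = (n - 1)/(n - 6)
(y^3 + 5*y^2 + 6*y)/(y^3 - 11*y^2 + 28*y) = (y^2 + 5*y + 6)/(y^2 - 11*y + 28)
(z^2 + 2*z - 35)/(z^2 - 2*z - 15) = (z + 7)/(z + 3)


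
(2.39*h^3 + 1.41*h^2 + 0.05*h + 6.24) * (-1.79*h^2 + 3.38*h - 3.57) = -4.2781*h^5 + 5.5543*h^4 - 3.856*h^3 - 16.0343*h^2 + 20.9127*h - 22.2768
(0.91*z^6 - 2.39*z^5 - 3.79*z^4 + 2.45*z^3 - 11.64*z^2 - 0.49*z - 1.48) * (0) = 0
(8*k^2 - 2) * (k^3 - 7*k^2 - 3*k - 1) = 8*k^5 - 56*k^4 - 26*k^3 + 6*k^2 + 6*k + 2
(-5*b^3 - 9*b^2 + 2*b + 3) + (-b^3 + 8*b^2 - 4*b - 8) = -6*b^3 - b^2 - 2*b - 5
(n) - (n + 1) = -1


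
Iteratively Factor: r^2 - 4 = (r - 2)*(r + 2)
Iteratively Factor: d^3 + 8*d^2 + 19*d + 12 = (d + 4)*(d^2 + 4*d + 3) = (d + 3)*(d + 4)*(d + 1)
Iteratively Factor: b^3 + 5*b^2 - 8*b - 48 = (b + 4)*(b^2 + b - 12) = (b + 4)^2*(b - 3)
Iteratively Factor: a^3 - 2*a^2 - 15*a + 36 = (a + 4)*(a^2 - 6*a + 9) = (a - 3)*(a + 4)*(a - 3)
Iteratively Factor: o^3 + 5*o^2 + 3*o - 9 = (o + 3)*(o^2 + 2*o - 3) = (o + 3)^2*(o - 1)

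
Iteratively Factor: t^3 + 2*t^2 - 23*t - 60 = (t + 3)*(t^2 - t - 20) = (t + 3)*(t + 4)*(t - 5)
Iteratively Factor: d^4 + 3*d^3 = (d + 3)*(d^3) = d*(d + 3)*(d^2) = d^2*(d + 3)*(d)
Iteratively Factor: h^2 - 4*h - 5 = (h + 1)*(h - 5)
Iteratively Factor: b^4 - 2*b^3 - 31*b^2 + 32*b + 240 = (b + 3)*(b^3 - 5*b^2 - 16*b + 80) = (b - 5)*(b + 3)*(b^2 - 16) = (b - 5)*(b + 3)*(b + 4)*(b - 4)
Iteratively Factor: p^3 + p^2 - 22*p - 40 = (p + 2)*(p^2 - p - 20) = (p - 5)*(p + 2)*(p + 4)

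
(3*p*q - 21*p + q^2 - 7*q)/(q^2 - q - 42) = (3*p + q)/(q + 6)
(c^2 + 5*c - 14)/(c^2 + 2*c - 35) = (c - 2)/(c - 5)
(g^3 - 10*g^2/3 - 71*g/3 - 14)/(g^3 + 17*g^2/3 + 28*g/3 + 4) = (g - 7)/(g + 2)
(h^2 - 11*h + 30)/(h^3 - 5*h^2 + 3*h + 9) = (h^2 - 11*h + 30)/(h^3 - 5*h^2 + 3*h + 9)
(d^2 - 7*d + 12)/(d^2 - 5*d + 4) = (d - 3)/(d - 1)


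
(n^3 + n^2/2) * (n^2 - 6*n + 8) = n^5 - 11*n^4/2 + 5*n^3 + 4*n^2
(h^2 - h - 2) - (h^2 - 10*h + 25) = 9*h - 27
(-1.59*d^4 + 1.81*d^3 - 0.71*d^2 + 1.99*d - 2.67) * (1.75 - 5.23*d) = 8.3157*d^5 - 12.2488*d^4 + 6.8808*d^3 - 11.6502*d^2 + 17.4466*d - 4.6725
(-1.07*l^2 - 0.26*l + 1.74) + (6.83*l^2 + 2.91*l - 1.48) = 5.76*l^2 + 2.65*l + 0.26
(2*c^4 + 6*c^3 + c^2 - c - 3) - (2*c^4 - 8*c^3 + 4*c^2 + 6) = 14*c^3 - 3*c^2 - c - 9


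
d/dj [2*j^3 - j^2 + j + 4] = 6*j^2 - 2*j + 1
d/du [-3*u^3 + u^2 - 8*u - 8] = -9*u^2 + 2*u - 8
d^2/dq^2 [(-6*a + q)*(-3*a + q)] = 2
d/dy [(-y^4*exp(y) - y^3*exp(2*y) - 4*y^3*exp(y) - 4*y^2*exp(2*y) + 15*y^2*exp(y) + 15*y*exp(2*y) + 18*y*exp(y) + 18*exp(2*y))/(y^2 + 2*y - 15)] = (-y^4 - 2*y^3*exp(y) - 14*y^3 - 25*y^2*exp(y) - 63*y^2 - 92*y*exp(y) - 100*y - 89*exp(y) - 30)*exp(y)/(y^2 + 10*y + 25)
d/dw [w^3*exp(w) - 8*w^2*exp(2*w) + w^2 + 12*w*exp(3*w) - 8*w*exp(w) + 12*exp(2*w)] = w^3*exp(w) - 16*w^2*exp(2*w) + 3*w^2*exp(w) + 36*w*exp(3*w) - 16*w*exp(2*w) - 8*w*exp(w) + 2*w + 12*exp(3*w) + 24*exp(2*w) - 8*exp(w)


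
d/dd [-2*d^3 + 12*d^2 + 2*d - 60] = -6*d^2 + 24*d + 2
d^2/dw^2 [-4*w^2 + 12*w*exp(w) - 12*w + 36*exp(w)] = 12*w*exp(w) + 60*exp(w) - 8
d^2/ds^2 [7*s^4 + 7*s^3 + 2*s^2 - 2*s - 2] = 84*s^2 + 42*s + 4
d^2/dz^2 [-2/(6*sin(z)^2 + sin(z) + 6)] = 2*(144*sin(z)^4 + 18*sin(z)^3 - 359*sin(z)^2 - 42*sin(z) + 70)/(6*sin(z)^2 + sin(z) + 6)^3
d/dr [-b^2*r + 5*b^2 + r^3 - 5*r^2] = -b^2 + 3*r^2 - 10*r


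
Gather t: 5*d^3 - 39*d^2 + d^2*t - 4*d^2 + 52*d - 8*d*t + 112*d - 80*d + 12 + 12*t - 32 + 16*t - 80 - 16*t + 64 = 5*d^3 - 43*d^2 + 84*d + t*(d^2 - 8*d + 12) - 36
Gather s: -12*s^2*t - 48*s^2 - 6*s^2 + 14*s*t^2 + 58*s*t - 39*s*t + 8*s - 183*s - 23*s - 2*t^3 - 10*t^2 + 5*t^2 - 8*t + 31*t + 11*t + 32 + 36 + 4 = s^2*(-12*t - 54) + s*(14*t^2 + 19*t - 198) - 2*t^3 - 5*t^2 + 34*t + 72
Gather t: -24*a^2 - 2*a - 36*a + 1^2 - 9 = -24*a^2 - 38*a - 8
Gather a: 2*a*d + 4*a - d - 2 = a*(2*d + 4) - d - 2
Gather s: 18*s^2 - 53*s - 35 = 18*s^2 - 53*s - 35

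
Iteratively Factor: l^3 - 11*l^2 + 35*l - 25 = (l - 1)*(l^2 - 10*l + 25) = (l - 5)*(l - 1)*(l - 5)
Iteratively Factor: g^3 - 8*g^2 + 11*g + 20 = (g - 4)*(g^2 - 4*g - 5) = (g - 4)*(g + 1)*(g - 5)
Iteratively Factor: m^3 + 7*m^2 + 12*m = (m + 3)*(m^2 + 4*m) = (m + 3)*(m + 4)*(m)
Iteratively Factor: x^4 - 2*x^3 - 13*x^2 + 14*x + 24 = (x + 1)*(x^3 - 3*x^2 - 10*x + 24) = (x - 2)*(x + 1)*(x^2 - x - 12) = (x - 4)*(x - 2)*(x + 1)*(x + 3)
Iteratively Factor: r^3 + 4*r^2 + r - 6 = (r + 2)*(r^2 + 2*r - 3) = (r + 2)*(r + 3)*(r - 1)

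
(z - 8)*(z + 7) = z^2 - z - 56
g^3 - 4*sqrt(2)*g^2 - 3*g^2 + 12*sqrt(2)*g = g*(g - 3)*(g - 4*sqrt(2))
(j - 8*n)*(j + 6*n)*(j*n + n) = j^3*n - 2*j^2*n^2 + j^2*n - 48*j*n^3 - 2*j*n^2 - 48*n^3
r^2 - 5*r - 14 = (r - 7)*(r + 2)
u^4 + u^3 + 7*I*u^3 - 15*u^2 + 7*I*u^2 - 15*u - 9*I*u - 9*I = (u + 1)*(u + I)*(u + 3*I)^2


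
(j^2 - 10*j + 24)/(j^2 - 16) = (j - 6)/(j + 4)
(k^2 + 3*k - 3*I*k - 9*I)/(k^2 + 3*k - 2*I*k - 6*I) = (k - 3*I)/(k - 2*I)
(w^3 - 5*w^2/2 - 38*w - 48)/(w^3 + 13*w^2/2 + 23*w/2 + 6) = (w - 8)/(w + 1)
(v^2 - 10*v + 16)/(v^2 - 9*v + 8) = (v - 2)/(v - 1)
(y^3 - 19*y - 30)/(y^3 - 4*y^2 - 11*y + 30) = (y + 2)/(y - 2)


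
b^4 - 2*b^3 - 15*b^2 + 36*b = b*(b - 3)^2*(b + 4)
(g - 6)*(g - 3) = g^2 - 9*g + 18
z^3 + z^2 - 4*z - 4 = (z - 2)*(z + 1)*(z + 2)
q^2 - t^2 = (q - t)*(q + t)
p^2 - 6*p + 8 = (p - 4)*(p - 2)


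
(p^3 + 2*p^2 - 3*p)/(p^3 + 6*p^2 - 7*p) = (p + 3)/(p + 7)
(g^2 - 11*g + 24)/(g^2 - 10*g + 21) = (g - 8)/(g - 7)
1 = 1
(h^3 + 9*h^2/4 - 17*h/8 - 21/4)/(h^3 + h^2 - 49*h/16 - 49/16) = 2*(2*h^2 + h - 6)/(4*h^2 - 3*h - 7)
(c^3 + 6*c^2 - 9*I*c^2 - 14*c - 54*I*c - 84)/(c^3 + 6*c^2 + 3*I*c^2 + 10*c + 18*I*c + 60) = (c - 7*I)/(c + 5*I)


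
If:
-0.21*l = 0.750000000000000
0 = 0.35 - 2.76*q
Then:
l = -3.57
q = 0.13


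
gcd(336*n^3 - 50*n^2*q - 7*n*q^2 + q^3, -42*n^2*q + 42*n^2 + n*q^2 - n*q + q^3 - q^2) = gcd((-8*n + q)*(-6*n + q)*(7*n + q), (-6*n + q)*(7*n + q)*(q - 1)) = -42*n^2 + n*q + q^2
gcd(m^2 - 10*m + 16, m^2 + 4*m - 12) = m - 2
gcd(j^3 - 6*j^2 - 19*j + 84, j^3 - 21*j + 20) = 1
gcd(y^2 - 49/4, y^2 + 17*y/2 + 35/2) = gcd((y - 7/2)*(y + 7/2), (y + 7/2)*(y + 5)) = y + 7/2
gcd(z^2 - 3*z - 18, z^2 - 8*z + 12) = z - 6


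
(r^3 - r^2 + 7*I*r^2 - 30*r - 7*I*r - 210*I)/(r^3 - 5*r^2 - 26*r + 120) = (r + 7*I)/(r - 4)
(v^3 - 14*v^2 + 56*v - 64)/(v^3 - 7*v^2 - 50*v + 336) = (v^2 - 6*v + 8)/(v^2 + v - 42)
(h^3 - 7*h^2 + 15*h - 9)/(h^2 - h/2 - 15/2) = 2*(h^2 - 4*h + 3)/(2*h + 5)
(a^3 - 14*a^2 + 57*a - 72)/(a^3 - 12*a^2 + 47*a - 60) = (a^2 - 11*a + 24)/(a^2 - 9*a + 20)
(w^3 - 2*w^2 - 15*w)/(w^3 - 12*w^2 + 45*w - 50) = w*(w + 3)/(w^2 - 7*w + 10)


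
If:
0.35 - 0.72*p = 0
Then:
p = 0.49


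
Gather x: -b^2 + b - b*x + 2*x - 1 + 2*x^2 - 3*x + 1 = -b^2 + b + 2*x^2 + x*(-b - 1)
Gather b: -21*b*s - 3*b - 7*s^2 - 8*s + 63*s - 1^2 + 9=b*(-21*s - 3) - 7*s^2 + 55*s + 8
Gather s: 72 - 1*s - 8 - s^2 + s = 64 - s^2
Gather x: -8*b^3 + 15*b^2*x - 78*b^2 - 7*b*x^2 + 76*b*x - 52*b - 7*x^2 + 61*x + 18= -8*b^3 - 78*b^2 - 52*b + x^2*(-7*b - 7) + x*(15*b^2 + 76*b + 61) + 18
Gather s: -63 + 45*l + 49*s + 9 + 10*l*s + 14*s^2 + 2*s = 45*l + 14*s^2 + s*(10*l + 51) - 54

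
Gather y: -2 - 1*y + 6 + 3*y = 2*y + 4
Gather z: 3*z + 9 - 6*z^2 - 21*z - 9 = -6*z^2 - 18*z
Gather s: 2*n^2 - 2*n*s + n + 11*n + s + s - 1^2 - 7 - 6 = 2*n^2 + 12*n + s*(2 - 2*n) - 14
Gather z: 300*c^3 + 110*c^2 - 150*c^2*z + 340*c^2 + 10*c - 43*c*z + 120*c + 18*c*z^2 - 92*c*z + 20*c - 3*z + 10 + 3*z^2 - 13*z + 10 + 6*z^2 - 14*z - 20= 300*c^3 + 450*c^2 + 150*c + z^2*(18*c + 9) + z*(-150*c^2 - 135*c - 30)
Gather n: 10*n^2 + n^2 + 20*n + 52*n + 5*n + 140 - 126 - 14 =11*n^2 + 77*n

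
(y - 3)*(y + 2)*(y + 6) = y^3 + 5*y^2 - 12*y - 36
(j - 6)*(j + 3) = j^2 - 3*j - 18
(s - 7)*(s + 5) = s^2 - 2*s - 35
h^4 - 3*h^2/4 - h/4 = h*(h - 1)*(h + 1/2)^2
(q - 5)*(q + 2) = q^2 - 3*q - 10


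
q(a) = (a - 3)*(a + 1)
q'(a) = 2*a - 2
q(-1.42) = 1.86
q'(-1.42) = -4.84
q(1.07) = -4.00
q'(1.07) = 0.14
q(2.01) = -2.98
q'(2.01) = 2.02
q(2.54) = -1.63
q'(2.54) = 3.08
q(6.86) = 30.34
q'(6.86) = 11.72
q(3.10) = 0.41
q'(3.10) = 4.20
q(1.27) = -3.93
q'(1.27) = 0.54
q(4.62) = 9.10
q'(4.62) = 7.24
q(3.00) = 0.00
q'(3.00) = 4.00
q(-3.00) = 12.00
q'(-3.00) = -8.00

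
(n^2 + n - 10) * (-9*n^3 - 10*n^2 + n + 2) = -9*n^5 - 19*n^4 + 81*n^3 + 103*n^2 - 8*n - 20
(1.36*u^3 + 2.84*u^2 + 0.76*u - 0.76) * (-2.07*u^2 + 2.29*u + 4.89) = -2.8152*u^5 - 2.7644*u^4 + 11.5808*u^3 + 17.2012*u^2 + 1.976*u - 3.7164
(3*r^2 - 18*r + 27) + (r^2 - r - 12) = 4*r^2 - 19*r + 15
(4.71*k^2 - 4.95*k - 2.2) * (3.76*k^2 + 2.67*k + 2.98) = 17.7096*k^4 - 6.0363*k^3 - 7.4527*k^2 - 20.625*k - 6.556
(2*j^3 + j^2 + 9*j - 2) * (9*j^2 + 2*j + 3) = 18*j^5 + 13*j^4 + 89*j^3 + 3*j^2 + 23*j - 6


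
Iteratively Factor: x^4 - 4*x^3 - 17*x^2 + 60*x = (x - 5)*(x^3 + x^2 - 12*x) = (x - 5)*(x + 4)*(x^2 - 3*x) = (x - 5)*(x - 3)*(x + 4)*(x)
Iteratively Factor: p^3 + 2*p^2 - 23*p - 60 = (p - 5)*(p^2 + 7*p + 12) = (p - 5)*(p + 4)*(p + 3)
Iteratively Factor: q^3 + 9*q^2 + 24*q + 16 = (q + 4)*(q^2 + 5*q + 4) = (q + 1)*(q + 4)*(q + 4)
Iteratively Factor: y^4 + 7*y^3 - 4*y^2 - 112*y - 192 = (y + 3)*(y^3 + 4*y^2 - 16*y - 64) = (y - 4)*(y + 3)*(y^2 + 8*y + 16) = (y - 4)*(y + 3)*(y + 4)*(y + 4)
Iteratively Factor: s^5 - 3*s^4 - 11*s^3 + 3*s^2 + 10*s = (s - 5)*(s^4 + 2*s^3 - s^2 - 2*s) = (s - 5)*(s + 1)*(s^3 + s^2 - 2*s) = (s - 5)*(s + 1)*(s + 2)*(s^2 - s) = (s - 5)*(s - 1)*(s + 1)*(s + 2)*(s)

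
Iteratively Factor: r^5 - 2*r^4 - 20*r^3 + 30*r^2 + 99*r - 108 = (r - 1)*(r^4 - r^3 - 21*r^2 + 9*r + 108) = (r - 1)*(r + 3)*(r^3 - 4*r^2 - 9*r + 36) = (r - 4)*(r - 1)*(r + 3)*(r^2 - 9) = (r - 4)*(r - 3)*(r - 1)*(r + 3)*(r + 3)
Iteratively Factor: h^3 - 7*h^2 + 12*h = (h - 3)*(h^2 - 4*h) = h*(h - 3)*(h - 4)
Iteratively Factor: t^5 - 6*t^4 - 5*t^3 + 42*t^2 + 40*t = (t + 2)*(t^4 - 8*t^3 + 11*t^2 + 20*t) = (t - 4)*(t + 2)*(t^3 - 4*t^2 - 5*t) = (t - 4)*(t + 1)*(t + 2)*(t^2 - 5*t) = t*(t - 4)*(t + 1)*(t + 2)*(t - 5)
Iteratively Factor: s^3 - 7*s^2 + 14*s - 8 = (s - 4)*(s^2 - 3*s + 2) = (s - 4)*(s - 1)*(s - 2)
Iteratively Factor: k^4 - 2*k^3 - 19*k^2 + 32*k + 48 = (k + 1)*(k^3 - 3*k^2 - 16*k + 48) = (k - 4)*(k + 1)*(k^2 + k - 12) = (k - 4)*(k - 3)*(k + 1)*(k + 4)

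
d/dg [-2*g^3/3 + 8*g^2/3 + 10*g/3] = -2*g^2 + 16*g/3 + 10/3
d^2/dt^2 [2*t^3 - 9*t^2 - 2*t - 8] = 12*t - 18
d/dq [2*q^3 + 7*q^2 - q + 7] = 6*q^2 + 14*q - 1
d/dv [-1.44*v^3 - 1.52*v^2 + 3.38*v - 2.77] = -4.32*v^2 - 3.04*v + 3.38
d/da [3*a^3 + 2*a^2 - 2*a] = 9*a^2 + 4*a - 2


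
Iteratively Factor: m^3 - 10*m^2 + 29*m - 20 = (m - 4)*(m^2 - 6*m + 5) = (m - 4)*(m - 1)*(m - 5)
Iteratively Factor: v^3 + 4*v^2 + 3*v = (v + 1)*(v^2 + 3*v) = v*(v + 1)*(v + 3)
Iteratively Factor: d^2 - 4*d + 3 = (d - 1)*(d - 3)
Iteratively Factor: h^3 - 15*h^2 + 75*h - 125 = (h - 5)*(h^2 - 10*h + 25) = (h - 5)^2*(h - 5)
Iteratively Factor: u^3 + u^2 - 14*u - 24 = (u + 3)*(u^2 - 2*u - 8) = (u - 4)*(u + 3)*(u + 2)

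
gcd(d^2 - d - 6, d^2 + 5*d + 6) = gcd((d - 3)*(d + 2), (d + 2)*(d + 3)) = d + 2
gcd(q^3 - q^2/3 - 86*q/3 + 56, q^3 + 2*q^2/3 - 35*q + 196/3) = q^2 - 19*q/3 + 28/3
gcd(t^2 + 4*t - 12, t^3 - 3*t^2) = 1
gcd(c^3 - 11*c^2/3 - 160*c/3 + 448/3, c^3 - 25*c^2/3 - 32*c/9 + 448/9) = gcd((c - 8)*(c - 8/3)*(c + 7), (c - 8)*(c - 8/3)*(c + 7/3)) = c^2 - 32*c/3 + 64/3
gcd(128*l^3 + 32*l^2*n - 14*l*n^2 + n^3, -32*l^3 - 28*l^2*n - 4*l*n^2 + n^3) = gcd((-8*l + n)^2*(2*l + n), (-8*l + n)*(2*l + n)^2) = 16*l^2 + 6*l*n - n^2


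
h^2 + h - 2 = (h - 1)*(h + 2)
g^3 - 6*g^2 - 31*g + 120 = (g - 8)*(g - 3)*(g + 5)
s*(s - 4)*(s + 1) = s^3 - 3*s^2 - 4*s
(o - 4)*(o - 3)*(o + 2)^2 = o^4 - 3*o^3 - 12*o^2 + 20*o + 48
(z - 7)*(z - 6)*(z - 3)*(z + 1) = z^4 - 15*z^3 + 65*z^2 - 45*z - 126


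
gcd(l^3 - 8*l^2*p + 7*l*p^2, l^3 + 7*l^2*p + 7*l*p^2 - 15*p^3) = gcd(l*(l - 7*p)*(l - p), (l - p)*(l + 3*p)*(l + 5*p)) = -l + p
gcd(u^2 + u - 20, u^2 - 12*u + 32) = u - 4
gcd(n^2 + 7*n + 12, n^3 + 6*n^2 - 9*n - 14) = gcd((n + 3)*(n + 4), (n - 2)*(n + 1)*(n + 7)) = 1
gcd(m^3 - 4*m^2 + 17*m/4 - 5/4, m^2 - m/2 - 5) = m - 5/2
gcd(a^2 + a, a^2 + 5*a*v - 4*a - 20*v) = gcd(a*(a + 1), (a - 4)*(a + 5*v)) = 1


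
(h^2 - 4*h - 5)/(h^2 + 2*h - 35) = (h + 1)/(h + 7)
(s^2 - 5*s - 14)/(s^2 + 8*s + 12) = (s - 7)/(s + 6)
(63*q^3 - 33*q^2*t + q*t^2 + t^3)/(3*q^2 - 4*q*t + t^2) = (21*q^2 - 4*q*t - t^2)/(q - t)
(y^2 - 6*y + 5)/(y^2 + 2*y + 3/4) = 4*(y^2 - 6*y + 5)/(4*y^2 + 8*y + 3)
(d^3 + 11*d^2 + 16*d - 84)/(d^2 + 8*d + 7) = (d^2 + 4*d - 12)/(d + 1)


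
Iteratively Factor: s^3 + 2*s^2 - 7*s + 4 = (s + 4)*(s^2 - 2*s + 1) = (s - 1)*(s + 4)*(s - 1)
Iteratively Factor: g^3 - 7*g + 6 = (g - 1)*(g^2 + g - 6) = (g - 2)*(g - 1)*(g + 3)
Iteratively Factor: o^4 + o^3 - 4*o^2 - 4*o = (o + 1)*(o^3 - 4*o) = (o + 1)*(o + 2)*(o^2 - 2*o) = o*(o + 1)*(o + 2)*(o - 2)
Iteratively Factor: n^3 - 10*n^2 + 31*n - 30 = (n - 5)*(n^2 - 5*n + 6) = (n - 5)*(n - 3)*(n - 2)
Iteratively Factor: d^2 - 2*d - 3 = (d + 1)*(d - 3)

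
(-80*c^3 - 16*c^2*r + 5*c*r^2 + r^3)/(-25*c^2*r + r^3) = (-16*c^2 + r^2)/(r*(-5*c + r))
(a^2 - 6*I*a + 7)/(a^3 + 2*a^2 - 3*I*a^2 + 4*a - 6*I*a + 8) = (a - 7*I)/(a^2 + a*(2 - 4*I) - 8*I)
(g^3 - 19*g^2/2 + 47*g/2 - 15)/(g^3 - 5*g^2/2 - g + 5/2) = (g - 6)/(g + 1)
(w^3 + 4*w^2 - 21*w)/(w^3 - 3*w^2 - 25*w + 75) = w*(w + 7)/(w^2 - 25)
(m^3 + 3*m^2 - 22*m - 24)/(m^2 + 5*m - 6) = (m^2 - 3*m - 4)/(m - 1)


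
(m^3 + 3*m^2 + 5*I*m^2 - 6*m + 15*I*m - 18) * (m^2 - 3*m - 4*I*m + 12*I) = m^5 + I*m^4 + 5*m^3 + 15*I*m^2 - 126*m - 216*I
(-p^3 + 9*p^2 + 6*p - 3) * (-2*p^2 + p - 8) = 2*p^5 - 19*p^4 + 5*p^3 - 60*p^2 - 51*p + 24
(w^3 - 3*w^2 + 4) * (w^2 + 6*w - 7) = w^5 + 3*w^4 - 25*w^3 + 25*w^2 + 24*w - 28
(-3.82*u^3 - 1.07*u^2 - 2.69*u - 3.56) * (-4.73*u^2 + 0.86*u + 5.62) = 18.0686*u^5 + 1.7759*u^4 - 9.6649*u^3 + 8.512*u^2 - 18.1794*u - 20.0072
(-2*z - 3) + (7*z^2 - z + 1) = 7*z^2 - 3*z - 2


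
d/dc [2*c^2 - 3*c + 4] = 4*c - 3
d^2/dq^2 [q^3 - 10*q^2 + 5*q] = 6*q - 20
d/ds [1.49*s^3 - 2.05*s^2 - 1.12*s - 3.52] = 4.47*s^2 - 4.1*s - 1.12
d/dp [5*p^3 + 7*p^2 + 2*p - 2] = 15*p^2 + 14*p + 2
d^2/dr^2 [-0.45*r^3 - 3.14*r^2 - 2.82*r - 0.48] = -2.7*r - 6.28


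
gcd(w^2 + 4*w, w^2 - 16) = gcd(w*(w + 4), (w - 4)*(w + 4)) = w + 4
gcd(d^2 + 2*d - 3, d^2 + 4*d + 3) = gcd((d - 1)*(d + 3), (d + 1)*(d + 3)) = d + 3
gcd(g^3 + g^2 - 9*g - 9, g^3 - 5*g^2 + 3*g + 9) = g^2 - 2*g - 3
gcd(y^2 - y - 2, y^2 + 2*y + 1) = y + 1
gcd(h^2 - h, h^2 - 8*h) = h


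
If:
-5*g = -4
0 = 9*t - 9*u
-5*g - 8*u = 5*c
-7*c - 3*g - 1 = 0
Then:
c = -17/35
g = 4/5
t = -11/56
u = -11/56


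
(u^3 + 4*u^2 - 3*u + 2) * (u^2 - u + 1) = u^5 + 3*u^4 - 6*u^3 + 9*u^2 - 5*u + 2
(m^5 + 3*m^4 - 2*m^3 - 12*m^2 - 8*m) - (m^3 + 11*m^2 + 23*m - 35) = m^5 + 3*m^4 - 3*m^3 - 23*m^2 - 31*m + 35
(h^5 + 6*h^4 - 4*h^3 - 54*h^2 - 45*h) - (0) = h^5 + 6*h^4 - 4*h^3 - 54*h^2 - 45*h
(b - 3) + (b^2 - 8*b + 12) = b^2 - 7*b + 9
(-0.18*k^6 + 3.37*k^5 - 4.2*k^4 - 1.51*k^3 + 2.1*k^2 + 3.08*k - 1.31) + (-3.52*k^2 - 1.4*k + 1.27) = -0.18*k^6 + 3.37*k^5 - 4.2*k^4 - 1.51*k^3 - 1.42*k^2 + 1.68*k - 0.04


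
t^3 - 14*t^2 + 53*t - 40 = (t - 8)*(t - 5)*(t - 1)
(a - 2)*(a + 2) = a^2 - 4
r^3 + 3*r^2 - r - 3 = (r - 1)*(r + 1)*(r + 3)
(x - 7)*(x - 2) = x^2 - 9*x + 14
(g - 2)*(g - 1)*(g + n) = g^3 + g^2*n - 3*g^2 - 3*g*n + 2*g + 2*n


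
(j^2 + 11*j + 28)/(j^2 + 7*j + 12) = (j + 7)/(j + 3)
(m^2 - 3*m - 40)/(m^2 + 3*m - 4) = (m^2 - 3*m - 40)/(m^2 + 3*m - 4)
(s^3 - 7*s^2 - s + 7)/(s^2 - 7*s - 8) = (s^2 - 8*s + 7)/(s - 8)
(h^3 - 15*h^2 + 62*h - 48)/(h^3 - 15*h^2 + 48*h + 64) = (h^2 - 7*h + 6)/(h^2 - 7*h - 8)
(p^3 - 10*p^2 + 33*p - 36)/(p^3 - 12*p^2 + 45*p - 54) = (p - 4)/(p - 6)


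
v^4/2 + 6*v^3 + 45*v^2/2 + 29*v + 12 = (v/2 + 1/2)*(v + 1)*(v + 4)*(v + 6)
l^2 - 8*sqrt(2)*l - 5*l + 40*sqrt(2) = (l - 5)*(l - 8*sqrt(2))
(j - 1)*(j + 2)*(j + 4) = j^3 + 5*j^2 + 2*j - 8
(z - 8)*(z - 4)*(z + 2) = z^3 - 10*z^2 + 8*z + 64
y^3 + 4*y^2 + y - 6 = (y - 1)*(y + 2)*(y + 3)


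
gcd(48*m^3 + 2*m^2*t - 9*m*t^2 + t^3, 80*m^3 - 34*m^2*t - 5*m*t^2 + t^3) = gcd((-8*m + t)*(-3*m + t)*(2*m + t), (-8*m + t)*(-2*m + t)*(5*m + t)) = -8*m + t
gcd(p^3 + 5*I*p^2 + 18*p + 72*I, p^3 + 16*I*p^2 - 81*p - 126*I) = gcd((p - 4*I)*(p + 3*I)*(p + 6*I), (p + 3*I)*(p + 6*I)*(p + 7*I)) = p^2 + 9*I*p - 18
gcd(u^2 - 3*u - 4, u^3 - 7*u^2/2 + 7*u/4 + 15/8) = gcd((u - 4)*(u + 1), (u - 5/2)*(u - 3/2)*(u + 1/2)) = 1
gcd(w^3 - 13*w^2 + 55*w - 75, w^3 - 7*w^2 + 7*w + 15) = w^2 - 8*w + 15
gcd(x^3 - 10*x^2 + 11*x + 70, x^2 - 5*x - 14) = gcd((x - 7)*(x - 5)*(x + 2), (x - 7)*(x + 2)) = x^2 - 5*x - 14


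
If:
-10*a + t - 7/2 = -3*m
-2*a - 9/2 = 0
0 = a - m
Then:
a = -9/4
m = -9/4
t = -49/4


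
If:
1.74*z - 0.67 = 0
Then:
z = 0.39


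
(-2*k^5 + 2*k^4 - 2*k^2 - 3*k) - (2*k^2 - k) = -2*k^5 + 2*k^4 - 4*k^2 - 2*k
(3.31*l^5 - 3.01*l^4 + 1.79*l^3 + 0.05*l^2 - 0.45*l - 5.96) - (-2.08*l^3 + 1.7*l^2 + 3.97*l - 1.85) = 3.31*l^5 - 3.01*l^4 + 3.87*l^3 - 1.65*l^2 - 4.42*l - 4.11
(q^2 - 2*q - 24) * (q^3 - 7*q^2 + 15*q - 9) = q^5 - 9*q^4 + 5*q^3 + 129*q^2 - 342*q + 216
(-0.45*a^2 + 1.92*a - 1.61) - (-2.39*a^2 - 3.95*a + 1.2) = 1.94*a^2 + 5.87*a - 2.81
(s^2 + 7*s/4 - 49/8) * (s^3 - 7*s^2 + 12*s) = s^5 - 21*s^4/4 - 51*s^3/8 + 511*s^2/8 - 147*s/2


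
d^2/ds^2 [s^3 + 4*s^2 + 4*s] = 6*s + 8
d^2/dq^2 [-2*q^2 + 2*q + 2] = -4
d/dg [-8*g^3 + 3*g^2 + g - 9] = -24*g^2 + 6*g + 1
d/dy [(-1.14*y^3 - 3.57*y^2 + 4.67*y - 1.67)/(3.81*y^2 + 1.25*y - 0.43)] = (-4.3434*y^4 - 2.85*y^3 - 20.7846*y^2 + 15.7956*y + 0.0794000000000001)/(14.5161*y^4 + 9.525*y^3 - 1.7141*y^2 - 1.075*y + 0.1849)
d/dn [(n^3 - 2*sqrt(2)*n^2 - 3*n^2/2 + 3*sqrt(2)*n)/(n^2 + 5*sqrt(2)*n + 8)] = (n^4 + 10*sqrt(2)*n^3 - 21*sqrt(2)*n^2/2 + 4*n^2 - 32*sqrt(2)*n - 24*n + 24*sqrt(2))/(n^4 + 10*sqrt(2)*n^3 + 66*n^2 + 80*sqrt(2)*n + 64)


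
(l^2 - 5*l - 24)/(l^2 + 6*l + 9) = (l - 8)/(l + 3)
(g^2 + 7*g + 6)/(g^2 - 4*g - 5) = (g + 6)/(g - 5)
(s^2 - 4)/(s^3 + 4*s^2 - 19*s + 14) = (s + 2)/(s^2 + 6*s - 7)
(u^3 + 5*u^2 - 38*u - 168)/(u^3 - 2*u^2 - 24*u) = (u + 7)/u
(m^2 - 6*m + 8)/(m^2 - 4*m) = (m - 2)/m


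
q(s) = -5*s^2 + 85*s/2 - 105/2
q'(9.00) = -47.50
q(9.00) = -75.00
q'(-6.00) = 102.50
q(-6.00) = -487.50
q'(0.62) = 36.30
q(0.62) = -28.07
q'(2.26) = 19.90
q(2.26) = 18.01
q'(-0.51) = 47.60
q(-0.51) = -75.48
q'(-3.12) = 73.70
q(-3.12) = -233.77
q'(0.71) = 35.40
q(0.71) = -24.85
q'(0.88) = 33.70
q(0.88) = -18.97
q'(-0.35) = 46.00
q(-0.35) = -67.99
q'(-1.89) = 61.40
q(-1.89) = -150.69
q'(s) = 85/2 - 10*s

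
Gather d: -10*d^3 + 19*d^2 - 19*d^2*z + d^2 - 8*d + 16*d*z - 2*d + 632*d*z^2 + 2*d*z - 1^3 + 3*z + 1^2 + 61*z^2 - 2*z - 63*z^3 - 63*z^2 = -10*d^3 + d^2*(20 - 19*z) + d*(632*z^2 + 18*z - 10) - 63*z^3 - 2*z^2 + z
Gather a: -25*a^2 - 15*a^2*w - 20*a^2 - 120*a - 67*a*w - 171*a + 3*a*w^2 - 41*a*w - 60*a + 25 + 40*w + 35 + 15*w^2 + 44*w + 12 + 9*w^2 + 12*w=a^2*(-15*w - 45) + a*(3*w^2 - 108*w - 351) + 24*w^2 + 96*w + 72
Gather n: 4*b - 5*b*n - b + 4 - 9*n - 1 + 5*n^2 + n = 3*b + 5*n^2 + n*(-5*b - 8) + 3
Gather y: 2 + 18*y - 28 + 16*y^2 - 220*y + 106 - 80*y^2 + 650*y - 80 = -64*y^2 + 448*y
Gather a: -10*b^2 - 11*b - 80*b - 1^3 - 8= -10*b^2 - 91*b - 9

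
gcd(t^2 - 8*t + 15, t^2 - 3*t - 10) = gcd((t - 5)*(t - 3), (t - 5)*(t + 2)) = t - 5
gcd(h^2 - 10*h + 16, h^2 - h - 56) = h - 8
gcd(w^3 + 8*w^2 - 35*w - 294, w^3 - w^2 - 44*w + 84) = w^2 + w - 42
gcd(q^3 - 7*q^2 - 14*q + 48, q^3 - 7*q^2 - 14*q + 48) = q^3 - 7*q^2 - 14*q + 48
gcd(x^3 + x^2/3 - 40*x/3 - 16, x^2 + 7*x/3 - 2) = x + 3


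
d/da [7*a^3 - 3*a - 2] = 21*a^2 - 3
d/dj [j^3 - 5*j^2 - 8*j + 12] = 3*j^2 - 10*j - 8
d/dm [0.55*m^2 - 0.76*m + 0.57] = 1.1*m - 0.76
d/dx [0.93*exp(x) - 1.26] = 0.93*exp(x)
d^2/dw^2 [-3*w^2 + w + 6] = -6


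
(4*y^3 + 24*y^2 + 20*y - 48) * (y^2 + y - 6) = 4*y^5 + 28*y^4 + 20*y^3 - 172*y^2 - 168*y + 288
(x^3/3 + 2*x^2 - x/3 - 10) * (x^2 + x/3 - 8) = x^5/3 + 19*x^4/9 - 7*x^3/3 - 235*x^2/9 - 2*x/3 + 80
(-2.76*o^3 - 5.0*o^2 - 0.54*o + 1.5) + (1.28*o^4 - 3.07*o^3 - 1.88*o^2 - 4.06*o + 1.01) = 1.28*o^4 - 5.83*o^3 - 6.88*o^2 - 4.6*o + 2.51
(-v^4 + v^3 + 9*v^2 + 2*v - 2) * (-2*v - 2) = 2*v^5 - 20*v^3 - 22*v^2 + 4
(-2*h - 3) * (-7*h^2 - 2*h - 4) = 14*h^3 + 25*h^2 + 14*h + 12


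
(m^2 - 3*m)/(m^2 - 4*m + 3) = m/(m - 1)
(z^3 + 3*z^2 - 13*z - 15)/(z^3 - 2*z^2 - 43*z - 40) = (z - 3)/(z - 8)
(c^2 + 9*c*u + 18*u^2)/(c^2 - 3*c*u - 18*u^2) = (-c - 6*u)/(-c + 6*u)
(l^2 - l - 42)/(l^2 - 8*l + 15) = (l^2 - l - 42)/(l^2 - 8*l + 15)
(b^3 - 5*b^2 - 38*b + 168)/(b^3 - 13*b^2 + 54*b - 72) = (b^2 - b - 42)/(b^2 - 9*b + 18)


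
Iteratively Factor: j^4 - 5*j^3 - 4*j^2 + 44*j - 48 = (j - 4)*(j^3 - j^2 - 8*j + 12) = (j - 4)*(j + 3)*(j^2 - 4*j + 4) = (j - 4)*(j - 2)*(j + 3)*(j - 2)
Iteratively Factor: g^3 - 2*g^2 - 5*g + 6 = (g - 1)*(g^2 - g - 6) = (g - 1)*(g + 2)*(g - 3)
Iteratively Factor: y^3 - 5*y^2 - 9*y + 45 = (y - 5)*(y^2 - 9) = (y - 5)*(y + 3)*(y - 3)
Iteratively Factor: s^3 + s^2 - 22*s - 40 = (s + 4)*(s^2 - 3*s - 10) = (s + 2)*(s + 4)*(s - 5)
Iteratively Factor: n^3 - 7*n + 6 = (n - 1)*(n^2 + n - 6) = (n - 2)*(n - 1)*(n + 3)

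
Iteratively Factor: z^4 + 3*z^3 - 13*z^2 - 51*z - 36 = (z + 3)*(z^3 - 13*z - 12) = (z + 3)^2*(z^2 - 3*z - 4) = (z + 1)*(z + 3)^2*(z - 4)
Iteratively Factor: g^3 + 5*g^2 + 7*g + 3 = (g + 1)*(g^2 + 4*g + 3) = (g + 1)^2*(g + 3)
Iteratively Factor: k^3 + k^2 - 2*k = (k - 1)*(k^2 + 2*k) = k*(k - 1)*(k + 2)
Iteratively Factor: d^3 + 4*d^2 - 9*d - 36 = (d + 4)*(d^2 - 9) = (d + 3)*(d + 4)*(d - 3)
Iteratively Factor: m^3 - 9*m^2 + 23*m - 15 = (m - 3)*(m^2 - 6*m + 5) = (m - 3)*(m - 1)*(m - 5)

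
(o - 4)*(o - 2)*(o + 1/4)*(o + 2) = o^4 - 15*o^3/4 - 5*o^2 + 15*o + 4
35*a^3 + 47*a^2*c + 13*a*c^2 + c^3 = (a + c)*(5*a + c)*(7*a + c)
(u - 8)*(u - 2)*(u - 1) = u^3 - 11*u^2 + 26*u - 16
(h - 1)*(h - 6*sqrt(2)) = h^2 - 6*sqrt(2)*h - h + 6*sqrt(2)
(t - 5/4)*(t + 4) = t^2 + 11*t/4 - 5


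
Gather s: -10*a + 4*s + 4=-10*a + 4*s + 4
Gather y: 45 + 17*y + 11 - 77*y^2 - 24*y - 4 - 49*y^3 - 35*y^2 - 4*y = -49*y^3 - 112*y^2 - 11*y + 52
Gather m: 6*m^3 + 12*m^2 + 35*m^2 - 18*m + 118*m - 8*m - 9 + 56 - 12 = 6*m^3 + 47*m^2 + 92*m + 35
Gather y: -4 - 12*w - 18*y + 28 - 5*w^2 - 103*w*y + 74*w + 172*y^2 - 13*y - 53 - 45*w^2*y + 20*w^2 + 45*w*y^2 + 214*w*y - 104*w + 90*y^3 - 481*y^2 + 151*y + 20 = 15*w^2 - 42*w + 90*y^3 + y^2*(45*w - 309) + y*(-45*w^2 + 111*w + 120) - 9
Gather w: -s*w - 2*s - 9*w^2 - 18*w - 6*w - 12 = -2*s - 9*w^2 + w*(-s - 24) - 12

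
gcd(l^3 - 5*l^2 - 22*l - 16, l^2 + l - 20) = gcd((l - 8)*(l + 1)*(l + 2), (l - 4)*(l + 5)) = 1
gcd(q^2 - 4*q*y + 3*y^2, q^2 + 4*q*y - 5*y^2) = -q + y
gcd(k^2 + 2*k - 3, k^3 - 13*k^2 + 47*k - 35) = k - 1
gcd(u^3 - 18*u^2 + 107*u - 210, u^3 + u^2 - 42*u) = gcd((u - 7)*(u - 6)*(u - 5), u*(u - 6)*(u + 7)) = u - 6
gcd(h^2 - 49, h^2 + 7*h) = h + 7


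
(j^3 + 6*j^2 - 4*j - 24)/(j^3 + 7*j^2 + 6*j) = (j^2 - 4)/(j*(j + 1))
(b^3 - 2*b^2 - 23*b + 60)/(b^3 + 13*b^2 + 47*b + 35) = (b^2 - 7*b + 12)/(b^2 + 8*b + 7)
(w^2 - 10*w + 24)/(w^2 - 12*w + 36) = (w - 4)/(w - 6)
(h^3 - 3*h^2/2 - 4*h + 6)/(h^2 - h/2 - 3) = (2*h^2 + h - 6)/(2*h + 3)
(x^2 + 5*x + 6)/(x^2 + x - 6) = (x + 2)/(x - 2)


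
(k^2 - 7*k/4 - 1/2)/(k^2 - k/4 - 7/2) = (4*k + 1)/(4*k + 7)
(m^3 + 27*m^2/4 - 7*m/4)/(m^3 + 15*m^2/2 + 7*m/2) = (4*m - 1)/(2*(2*m + 1))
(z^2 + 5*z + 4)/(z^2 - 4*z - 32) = (z + 1)/(z - 8)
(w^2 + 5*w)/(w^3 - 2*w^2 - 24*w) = (w + 5)/(w^2 - 2*w - 24)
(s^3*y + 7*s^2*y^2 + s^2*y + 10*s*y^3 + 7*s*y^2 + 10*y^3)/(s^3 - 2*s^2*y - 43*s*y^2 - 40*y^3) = y*(-s^2 - 2*s*y - s - 2*y)/(-s^2 + 7*s*y + 8*y^2)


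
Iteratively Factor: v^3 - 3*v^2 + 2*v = (v - 2)*(v^2 - v) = (v - 2)*(v - 1)*(v)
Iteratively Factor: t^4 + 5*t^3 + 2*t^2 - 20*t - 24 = (t + 2)*(t^3 + 3*t^2 - 4*t - 12) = (t + 2)^2*(t^2 + t - 6) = (t - 2)*(t + 2)^2*(t + 3)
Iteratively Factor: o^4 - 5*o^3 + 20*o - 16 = (o - 4)*(o^3 - o^2 - 4*o + 4) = (o - 4)*(o - 2)*(o^2 + o - 2) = (o - 4)*(o - 2)*(o - 1)*(o + 2)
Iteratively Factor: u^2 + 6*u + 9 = (u + 3)*(u + 3)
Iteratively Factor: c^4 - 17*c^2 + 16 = (c - 1)*(c^3 + c^2 - 16*c - 16) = (c - 1)*(c + 4)*(c^2 - 3*c - 4) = (c - 4)*(c - 1)*(c + 4)*(c + 1)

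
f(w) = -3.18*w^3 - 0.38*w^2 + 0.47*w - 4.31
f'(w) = -9.54*w^2 - 0.76*w + 0.47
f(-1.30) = 1.42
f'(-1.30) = -14.66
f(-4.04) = 197.28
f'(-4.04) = -152.17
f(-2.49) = 41.26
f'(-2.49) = -56.79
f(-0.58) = -4.09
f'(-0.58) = -2.30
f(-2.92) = 70.25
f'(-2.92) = -78.65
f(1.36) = -12.37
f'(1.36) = -18.21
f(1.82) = -23.88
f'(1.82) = -32.51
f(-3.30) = 104.28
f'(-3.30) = -100.91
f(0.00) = -4.31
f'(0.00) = 0.47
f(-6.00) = 666.07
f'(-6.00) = -338.41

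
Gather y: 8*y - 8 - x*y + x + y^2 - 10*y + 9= x + y^2 + y*(-x - 2) + 1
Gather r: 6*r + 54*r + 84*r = 144*r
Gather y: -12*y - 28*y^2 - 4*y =-28*y^2 - 16*y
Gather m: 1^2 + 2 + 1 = 4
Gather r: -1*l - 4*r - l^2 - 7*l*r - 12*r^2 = -l^2 - l - 12*r^2 + r*(-7*l - 4)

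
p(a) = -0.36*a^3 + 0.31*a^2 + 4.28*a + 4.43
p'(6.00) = -30.88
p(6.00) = -36.49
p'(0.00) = 4.28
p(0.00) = 4.43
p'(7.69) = -54.82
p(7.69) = -108.04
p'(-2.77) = -5.72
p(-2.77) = 2.60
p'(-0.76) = 3.18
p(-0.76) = 1.51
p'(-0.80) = 3.09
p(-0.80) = 1.39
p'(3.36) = -5.83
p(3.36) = 8.65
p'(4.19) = -12.08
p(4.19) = 1.32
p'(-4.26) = -17.96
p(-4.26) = 19.65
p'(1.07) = 3.71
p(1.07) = 8.92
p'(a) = -1.08*a^2 + 0.62*a + 4.28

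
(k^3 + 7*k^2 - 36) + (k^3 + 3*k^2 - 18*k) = 2*k^3 + 10*k^2 - 18*k - 36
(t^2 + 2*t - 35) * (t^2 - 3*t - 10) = t^4 - t^3 - 51*t^2 + 85*t + 350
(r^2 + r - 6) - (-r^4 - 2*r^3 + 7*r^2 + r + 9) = r^4 + 2*r^3 - 6*r^2 - 15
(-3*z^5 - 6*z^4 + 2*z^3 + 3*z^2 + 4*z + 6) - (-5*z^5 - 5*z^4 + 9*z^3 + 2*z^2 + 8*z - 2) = 2*z^5 - z^4 - 7*z^3 + z^2 - 4*z + 8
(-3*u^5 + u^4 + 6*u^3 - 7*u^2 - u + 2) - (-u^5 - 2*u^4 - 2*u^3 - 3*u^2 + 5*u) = -2*u^5 + 3*u^4 + 8*u^3 - 4*u^2 - 6*u + 2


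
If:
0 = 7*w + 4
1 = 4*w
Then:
No Solution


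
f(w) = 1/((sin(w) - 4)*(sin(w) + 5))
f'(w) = -cos(w)/((sin(w) - 4)*(sin(w) + 5)^2) - cos(w)/((sin(w) - 4)^2*(sin(w) + 5))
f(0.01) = -0.05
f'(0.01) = -0.00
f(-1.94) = -0.05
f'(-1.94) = -0.00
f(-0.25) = -0.05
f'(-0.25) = -0.00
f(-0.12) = -0.05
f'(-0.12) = -0.00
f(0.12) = -0.05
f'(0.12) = -0.00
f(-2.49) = -0.05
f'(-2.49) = -0.00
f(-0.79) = -0.05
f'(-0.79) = 0.00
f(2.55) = -0.05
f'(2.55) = 0.00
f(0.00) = -0.05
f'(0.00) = 0.00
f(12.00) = -0.05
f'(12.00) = 0.00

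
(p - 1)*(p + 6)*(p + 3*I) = p^3 + 5*p^2 + 3*I*p^2 - 6*p + 15*I*p - 18*I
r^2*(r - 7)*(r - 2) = r^4 - 9*r^3 + 14*r^2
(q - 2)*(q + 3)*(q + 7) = q^3 + 8*q^2 + q - 42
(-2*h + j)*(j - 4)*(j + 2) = -2*h*j^2 + 4*h*j + 16*h + j^3 - 2*j^2 - 8*j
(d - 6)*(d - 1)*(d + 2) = d^3 - 5*d^2 - 8*d + 12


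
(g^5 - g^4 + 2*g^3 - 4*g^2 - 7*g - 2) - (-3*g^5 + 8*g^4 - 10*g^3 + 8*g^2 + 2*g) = 4*g^5 - 9*g^4 + 12*g^3 - 12*g^2 - 9*g - 2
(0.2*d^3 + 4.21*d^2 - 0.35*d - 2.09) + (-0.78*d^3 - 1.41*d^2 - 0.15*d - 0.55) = -0.58*d^3 + 2.8*d^2 - 0.5*d - 2.64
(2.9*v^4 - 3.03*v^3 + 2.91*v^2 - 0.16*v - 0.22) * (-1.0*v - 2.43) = -2.9*v^5 - 4.017*v^4 + 4.4529*v^3 - 6.9113*v^2 + 0.6088*v + 0.5346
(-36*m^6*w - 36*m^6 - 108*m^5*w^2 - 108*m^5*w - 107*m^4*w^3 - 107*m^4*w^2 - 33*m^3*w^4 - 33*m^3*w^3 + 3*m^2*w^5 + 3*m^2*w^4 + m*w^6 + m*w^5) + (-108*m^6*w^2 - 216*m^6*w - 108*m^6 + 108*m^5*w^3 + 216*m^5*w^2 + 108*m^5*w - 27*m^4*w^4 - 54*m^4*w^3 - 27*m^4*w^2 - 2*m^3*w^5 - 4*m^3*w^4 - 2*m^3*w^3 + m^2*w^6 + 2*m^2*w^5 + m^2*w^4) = -108*m^6*w^2 - 252*m^6*w - 144*m^6 + 108*m^5*w^3 + 108*m^5*w^2 - 27*m^4*w^4 - 161*m^4*w^3 - 134*m^4*w^2 - 2*m^3*w^5 - 37*m^3*w^4 - 35*m^3*w^3 + m^2*w^6 + 5*m^2*w^5 + 4*m^2*w^4 + m*w^6 + m*w^5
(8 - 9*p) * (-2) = 18*p - 16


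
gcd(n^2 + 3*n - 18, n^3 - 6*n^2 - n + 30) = n - 3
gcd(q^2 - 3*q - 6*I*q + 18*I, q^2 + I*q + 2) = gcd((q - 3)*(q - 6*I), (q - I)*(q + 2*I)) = 1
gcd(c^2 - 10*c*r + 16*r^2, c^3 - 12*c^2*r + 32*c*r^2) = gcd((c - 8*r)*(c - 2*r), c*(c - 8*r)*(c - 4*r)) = -c + 8*r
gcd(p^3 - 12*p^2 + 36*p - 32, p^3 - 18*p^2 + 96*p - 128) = p^2 - 10*p + 16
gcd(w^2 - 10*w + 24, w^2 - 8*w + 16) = w - 4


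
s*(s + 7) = s^2 + 7*s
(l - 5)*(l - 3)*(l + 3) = l^3 - 5*l^2 - 9*l + 45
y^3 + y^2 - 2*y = y*(y - 1)*(y + 2)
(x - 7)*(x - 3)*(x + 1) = x^3 - 9*x^2 + 11*x + 21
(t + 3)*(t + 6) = t^2 + 9*t + 18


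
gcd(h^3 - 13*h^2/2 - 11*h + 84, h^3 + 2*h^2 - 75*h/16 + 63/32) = h + 7/2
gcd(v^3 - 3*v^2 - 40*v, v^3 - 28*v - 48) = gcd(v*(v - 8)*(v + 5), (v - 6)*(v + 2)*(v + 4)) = 1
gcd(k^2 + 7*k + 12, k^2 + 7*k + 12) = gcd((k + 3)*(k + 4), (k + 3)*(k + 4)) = k^2 + 7*k + 12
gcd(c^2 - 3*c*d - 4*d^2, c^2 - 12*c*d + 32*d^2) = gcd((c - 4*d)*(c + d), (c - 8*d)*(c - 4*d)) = c - 4*d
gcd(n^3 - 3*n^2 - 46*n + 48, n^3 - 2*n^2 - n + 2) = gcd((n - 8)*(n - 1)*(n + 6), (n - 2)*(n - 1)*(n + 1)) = n - 1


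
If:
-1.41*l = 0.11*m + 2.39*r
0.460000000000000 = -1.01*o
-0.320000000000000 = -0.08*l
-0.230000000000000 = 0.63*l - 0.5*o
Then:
No Solution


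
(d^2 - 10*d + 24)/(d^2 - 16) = (d - 6)/(d + 4)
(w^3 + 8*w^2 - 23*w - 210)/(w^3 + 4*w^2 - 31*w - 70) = (w + 6)/(w + 2)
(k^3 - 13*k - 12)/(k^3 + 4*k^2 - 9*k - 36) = (k^2 - 3*k - 4)/(k^2 + k - 12)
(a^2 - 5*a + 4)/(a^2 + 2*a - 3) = (a - 4)/(a + 3)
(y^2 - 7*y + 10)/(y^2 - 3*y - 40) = (-y^2 + 7*y - 10)/(-y^2 + 3*y + 40)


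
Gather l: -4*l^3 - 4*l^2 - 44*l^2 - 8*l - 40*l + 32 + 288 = -4*l^3 - 48*l^2 - 48*l + 320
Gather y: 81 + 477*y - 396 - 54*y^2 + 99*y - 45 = -54*y^2 + 576*y - 360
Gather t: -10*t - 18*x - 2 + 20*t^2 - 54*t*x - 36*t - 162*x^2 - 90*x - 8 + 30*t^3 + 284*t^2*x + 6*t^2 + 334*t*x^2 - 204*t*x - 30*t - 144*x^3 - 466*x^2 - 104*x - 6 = 30*t^3 + t^2*(284*x + 26) + t*(334*x^2 - 258*x - 76) - 144*x^3 - 628*x^2 - 212*x - 16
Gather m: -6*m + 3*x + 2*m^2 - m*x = 2*m^2 + m*(-x - 6) + 3*x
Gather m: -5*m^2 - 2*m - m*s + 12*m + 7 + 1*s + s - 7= -5*m^2 + m*(10 - s) + 2*s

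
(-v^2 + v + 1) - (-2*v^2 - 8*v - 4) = v^2 + 9*v + 5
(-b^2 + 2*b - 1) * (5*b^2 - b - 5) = -5*b^4 + 11*b^3 - 2*b^2 - 9*b + 5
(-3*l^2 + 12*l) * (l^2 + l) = -3*l^4 + 9*l^3 + 12*l^2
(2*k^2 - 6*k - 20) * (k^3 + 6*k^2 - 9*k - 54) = 2*k^5 + 6*k^4 - 74*k^3 - 174*k^2 + 504*k + 1080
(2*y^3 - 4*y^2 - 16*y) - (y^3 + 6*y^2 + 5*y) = y^3 - 10*y^2 - 21*y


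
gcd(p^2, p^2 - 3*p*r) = p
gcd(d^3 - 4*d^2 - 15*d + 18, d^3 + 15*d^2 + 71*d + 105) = d + 3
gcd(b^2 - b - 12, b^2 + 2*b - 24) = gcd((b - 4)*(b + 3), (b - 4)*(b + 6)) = b - 4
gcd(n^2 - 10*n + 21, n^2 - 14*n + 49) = n - 7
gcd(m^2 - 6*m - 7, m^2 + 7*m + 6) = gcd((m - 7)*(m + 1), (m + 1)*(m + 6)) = m + 1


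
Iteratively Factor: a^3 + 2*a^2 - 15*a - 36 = (a - 4)*(a^2 + 6*a + 9) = (a - 4)*(a + 3)*(a + 3)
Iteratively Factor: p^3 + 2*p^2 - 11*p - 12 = (p + 1)*(p^2 + p - 12) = (p + 1)*(p + 4)*(p - 3)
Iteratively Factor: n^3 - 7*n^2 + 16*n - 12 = (n - 3)*(n^2 - 4*n + 4) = (n - 3)*(n - 2)*(n - 2)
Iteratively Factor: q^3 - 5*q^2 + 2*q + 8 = (q + 1)*(q^2 - 6*q + 8) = (q - 4)*(q + 1)*(q - 2)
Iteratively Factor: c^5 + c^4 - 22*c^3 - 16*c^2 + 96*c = (c + 3)*(c^4 - 2*c^3 - 16*c^2 + 32*c) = (c - 4)*(c + 3)*(c^3 + 2*c^2 - 8*c) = c*(c - 4)*(c + 3)*(c^2 + 2*c - 8) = c*(c - 4)*(c + 3)*(c + 4)*(c - 2)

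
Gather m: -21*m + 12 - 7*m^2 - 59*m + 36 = -7*m^2 - 80*m + 48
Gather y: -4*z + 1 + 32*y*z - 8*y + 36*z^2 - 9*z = y*(32*z - 8) + 36*z^2 - 13*z + 1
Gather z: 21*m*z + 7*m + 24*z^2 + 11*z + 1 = 7*m + 24*z^2 + z*(21*m + 11) + 1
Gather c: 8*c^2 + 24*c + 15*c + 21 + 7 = 8*c^2 + 39*c + 28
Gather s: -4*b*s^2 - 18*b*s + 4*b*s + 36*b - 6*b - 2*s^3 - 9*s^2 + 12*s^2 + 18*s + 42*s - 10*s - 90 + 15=30*b - 2*s^3 + s^2*(3 - 4*b) + s*(50 - 14*b) - 75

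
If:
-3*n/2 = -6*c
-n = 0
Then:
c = 0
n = 0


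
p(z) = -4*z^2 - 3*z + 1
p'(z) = -8*z - 3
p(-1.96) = -8.49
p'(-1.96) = 12.68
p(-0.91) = 0.42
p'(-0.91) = 4.28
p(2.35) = -28.14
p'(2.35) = -21.80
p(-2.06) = -9.79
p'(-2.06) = 13.48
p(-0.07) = 1.19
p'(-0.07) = -2.44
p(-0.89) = 0.50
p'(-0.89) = 4.12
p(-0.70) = 1.14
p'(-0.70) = 2.60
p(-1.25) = -1.50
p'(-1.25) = 7.00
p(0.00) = 1.00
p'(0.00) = -3.00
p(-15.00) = -854.00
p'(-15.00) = 117.00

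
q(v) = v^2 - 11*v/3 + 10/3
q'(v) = 2*v - 11/3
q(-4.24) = 36.86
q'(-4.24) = -12.15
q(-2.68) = 20.34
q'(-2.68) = -9.03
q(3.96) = 4.49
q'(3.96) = 4.25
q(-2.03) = 14.90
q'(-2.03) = -7.73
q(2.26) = 0.15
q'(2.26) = 0.85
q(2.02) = 0.01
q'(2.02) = 0.37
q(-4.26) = 37.10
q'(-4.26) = -12.19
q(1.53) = 0.06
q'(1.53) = -0.61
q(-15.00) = 283.33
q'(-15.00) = -33.67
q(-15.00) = 283.33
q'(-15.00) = -33.67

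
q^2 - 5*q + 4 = (q - 4)*(q - 1)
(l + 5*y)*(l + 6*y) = l^2 + 11*l*y + 30*y^2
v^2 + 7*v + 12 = (v + 3)*(v + 4)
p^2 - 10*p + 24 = (p - 6)*(p - 4)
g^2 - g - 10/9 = (g - 5/3)*(g + 2/3)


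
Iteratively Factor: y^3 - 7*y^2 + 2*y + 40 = (y + 2)*(y^2 - 9*y + 20) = (y - 4)*(y + 2)*(y - 5)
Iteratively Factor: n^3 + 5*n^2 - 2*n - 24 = (n + 3)*(n^2 + 2*n - 8) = (n + 3)*(n + 4)*(n - 2)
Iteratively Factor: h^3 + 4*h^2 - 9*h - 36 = (h + 3)*(h^2 + h - 12) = (h + 3)*(h + 4)*(h - 3)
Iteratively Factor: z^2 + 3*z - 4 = (z - 1)*(z + 4)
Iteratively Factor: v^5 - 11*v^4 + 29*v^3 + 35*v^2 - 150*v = (v - 5)*(v^4 - 6*v^3 - v^2 + 30*v) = (v - 5)*(v + 2)*(v^3 - 8*v^2 + 15*v) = (v - 5)^2*(v + 2)*(v^2 - 3*v) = v*(v - 5)^2*(v + 2)*(v - 3)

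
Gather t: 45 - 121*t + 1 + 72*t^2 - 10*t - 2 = 72*t^2 - 131*t + 44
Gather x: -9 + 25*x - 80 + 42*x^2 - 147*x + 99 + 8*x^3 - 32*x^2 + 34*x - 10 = 8*x^3 + 10*x^2 - 88*x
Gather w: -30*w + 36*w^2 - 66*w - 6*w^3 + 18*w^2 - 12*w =-6*w^3 + 54*w^2 - 108*w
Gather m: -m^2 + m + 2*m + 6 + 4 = -m^2 + 3*m + 10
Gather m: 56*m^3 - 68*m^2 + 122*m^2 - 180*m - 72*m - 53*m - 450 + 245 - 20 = 56*m^3 + 54*m^2 - 305*m - 225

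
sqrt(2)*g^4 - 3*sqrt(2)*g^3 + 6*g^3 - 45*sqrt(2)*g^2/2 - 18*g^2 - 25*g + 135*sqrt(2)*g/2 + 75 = (g - 3)*(g - 5*sqrt(2)/2)*(g + 5*sqrt(2))*(sqrt(2)*g + 1)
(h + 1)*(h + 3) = h^2 + 4*h + 3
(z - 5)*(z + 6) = z^2 + z - 30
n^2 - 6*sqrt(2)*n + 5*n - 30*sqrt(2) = (n + 5)*(n - 6*sqrt(2))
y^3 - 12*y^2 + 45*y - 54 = (y - 6)*(y - 3)^2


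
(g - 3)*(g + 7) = g^2 + 4*g - 21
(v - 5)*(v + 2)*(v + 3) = v^3 - 19*v - 30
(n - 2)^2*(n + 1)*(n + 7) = n^4 + 4*n^3 - 21*n^2 + 4*n + 28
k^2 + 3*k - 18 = (k - 3)*(k + 6)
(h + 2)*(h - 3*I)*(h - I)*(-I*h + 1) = -I*h^4 - 3*h^3 - 2*I*h^3 - 6*h^2 - I*h^2 - 3*h - 2*I*h - 6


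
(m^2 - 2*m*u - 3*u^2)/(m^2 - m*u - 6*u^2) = (m + u)/(m + 2*u)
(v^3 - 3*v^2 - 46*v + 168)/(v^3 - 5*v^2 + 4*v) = (v^2 + v - 42)/(v*(v - 1))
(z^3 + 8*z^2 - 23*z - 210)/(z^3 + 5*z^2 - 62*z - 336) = (z - 5)/(z - 8)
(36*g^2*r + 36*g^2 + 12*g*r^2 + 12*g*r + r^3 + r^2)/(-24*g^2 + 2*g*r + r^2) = (6*g*r + 6*g + r^2 + r)/(-4*g + r)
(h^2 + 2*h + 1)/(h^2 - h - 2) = (h + 1)/(h - 2)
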